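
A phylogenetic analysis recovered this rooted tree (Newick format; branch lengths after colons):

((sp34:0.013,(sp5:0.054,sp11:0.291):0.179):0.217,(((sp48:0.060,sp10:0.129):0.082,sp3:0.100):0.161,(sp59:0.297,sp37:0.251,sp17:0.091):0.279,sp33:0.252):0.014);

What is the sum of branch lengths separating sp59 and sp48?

0.879

The path runs sp59 → … → MRCA → … → sp48; the MRCA is the node subtending (((sp48,sp10),sp3),(sp59,sp37,sp17),sp33).
Branch lengths along that path: 0.297 + 0.279 + 0.161 + 0.082 + 0.060 = 0.879.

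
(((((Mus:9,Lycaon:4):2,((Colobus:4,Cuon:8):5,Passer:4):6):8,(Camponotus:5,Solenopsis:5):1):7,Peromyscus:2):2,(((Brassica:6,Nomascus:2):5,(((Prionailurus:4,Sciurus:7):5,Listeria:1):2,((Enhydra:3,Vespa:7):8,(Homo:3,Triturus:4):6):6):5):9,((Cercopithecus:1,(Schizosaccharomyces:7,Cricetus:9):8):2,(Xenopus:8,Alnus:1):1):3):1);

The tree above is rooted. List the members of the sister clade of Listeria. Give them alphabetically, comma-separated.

Prionailurus, Sciurus

Listeria attaches to the tree at the node subtending ((Prionailurus,Sciurus),Listeria).
The other lineage descending from that same node — the sister group — is (Prionailurus,Sciurus); its 2 tips in alphabetical order are the answer.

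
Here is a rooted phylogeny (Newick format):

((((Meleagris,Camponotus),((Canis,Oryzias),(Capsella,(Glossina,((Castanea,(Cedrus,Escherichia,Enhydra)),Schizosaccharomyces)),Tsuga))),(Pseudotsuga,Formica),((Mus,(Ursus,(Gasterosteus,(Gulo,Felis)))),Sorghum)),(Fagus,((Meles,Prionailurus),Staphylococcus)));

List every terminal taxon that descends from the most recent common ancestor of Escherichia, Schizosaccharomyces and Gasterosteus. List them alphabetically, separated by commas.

Tracing Escherichia: it sits inside (Cedrus,Escherichia,Enhydra).
Tracing Schizosaccharomyces: it sits inside ((Castanea,(Cedrus,Escherichia,Enhydra)),Schizosaccharomyces).
Tracing Gasterosteus: it sits inside (Gasterosteus,(Gulo,Felis)).
The smallest clade enclosing all 3 is (((Meleagris,Camponotus),((Canis,Oryzias),(Capsella,(Glossina,((Castanea,(Cedrus,Escherichia,Enhydra)),Schizosaccharomyces)),Tsuga))),(Pseudotsuga,Formica),((Mus,(Ursus,(Gasterosteus,(Gulo,Felis)))),Sorghum)); the answer is its 20 terminal taxa in alphabetical order.

Camponotus, Canis, Capsella, Castanea, Cedrus, Enhydra, Escherichia, Felis, Formica, Gasterosteus, Glossina, Gulo, Meleagris, Mus, Oryzias, Pseudotsuga, Schizosaccharomyces, Sorghum, Tsuga, Ursus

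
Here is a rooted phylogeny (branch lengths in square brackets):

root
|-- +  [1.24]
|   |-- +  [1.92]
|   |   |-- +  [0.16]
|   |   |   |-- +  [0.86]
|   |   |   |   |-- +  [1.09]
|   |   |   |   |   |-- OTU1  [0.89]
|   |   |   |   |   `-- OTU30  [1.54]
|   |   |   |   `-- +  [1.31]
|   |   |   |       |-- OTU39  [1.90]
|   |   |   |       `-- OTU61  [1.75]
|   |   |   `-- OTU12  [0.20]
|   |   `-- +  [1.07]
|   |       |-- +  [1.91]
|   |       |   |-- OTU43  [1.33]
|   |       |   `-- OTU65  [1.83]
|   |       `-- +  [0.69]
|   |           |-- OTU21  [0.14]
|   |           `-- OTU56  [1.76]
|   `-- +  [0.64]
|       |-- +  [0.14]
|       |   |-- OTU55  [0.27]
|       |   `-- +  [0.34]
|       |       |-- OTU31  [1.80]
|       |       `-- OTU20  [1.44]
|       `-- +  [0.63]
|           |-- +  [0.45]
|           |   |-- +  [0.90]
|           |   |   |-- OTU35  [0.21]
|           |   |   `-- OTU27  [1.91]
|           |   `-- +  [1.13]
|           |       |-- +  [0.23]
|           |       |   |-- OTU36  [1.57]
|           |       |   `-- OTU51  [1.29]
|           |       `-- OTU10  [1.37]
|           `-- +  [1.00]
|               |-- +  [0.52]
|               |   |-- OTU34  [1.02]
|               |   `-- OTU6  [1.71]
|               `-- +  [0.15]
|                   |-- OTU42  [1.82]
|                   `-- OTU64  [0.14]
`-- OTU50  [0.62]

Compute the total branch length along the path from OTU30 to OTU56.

7.17

The path runs OTU30 → … → MRCA → … → OTU56; the MRCA is the node subtending ((((OTU1,OTU30),(OTU39,OTU61)),OTU12),((OTU43,OTU65),(OTU21,OTU56))).
Branch lengths along that path: 1.54 + 1.09 + 0.86 + 0.16 + 1.07 + 0.69 + 1.76 = 7.17.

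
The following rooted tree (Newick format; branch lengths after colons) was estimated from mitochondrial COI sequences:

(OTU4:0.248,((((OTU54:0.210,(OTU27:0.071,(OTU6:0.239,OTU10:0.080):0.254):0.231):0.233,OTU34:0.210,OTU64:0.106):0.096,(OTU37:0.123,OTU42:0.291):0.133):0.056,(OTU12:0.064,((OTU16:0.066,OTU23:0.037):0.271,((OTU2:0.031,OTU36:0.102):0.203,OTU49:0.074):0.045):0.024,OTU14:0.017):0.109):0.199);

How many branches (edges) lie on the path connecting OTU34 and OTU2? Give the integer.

8

The MRCA of OTU34 and OTU2 is the node subtending ((((OTU54,(OTU27,(OTU6,OTU10))),OTU34,OTU64),(OTU37,OTU42)),(OTU12,((OTU16,OTU23),((OTU2,OTU36),OTU49)),OTU14)).
From OTU34 up to that node: 3 branches. From OTU2 up to the same node: 5 branches. Total: 3 + 5 = 8.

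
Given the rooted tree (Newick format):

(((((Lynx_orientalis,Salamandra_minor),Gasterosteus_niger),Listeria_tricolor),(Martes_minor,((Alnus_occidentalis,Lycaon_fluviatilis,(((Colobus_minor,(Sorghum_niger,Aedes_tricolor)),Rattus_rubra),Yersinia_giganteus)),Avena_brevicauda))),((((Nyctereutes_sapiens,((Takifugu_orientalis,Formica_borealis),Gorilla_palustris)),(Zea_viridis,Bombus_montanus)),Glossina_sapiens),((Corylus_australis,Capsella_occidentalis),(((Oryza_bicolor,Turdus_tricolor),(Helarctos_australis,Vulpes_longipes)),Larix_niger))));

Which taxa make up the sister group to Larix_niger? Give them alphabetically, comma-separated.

Larix_niger attaches to the tree at the node subtending (((Oryza_bicolor,Turdus_tricolor),(Helarctos_australis,Vulpes_longipes)),Larix_niger).
The other lineage descending from that same node — the sister group — is ((Oryza_bicolor,Turdus_tricolor),(Helarctos_australis,Vulpes_longipes)); its 4 tips in alphabetical order are the answer.

Helarctos_australis, Oryza_bicolor, Turdus_tricolor, Vulpes_longipes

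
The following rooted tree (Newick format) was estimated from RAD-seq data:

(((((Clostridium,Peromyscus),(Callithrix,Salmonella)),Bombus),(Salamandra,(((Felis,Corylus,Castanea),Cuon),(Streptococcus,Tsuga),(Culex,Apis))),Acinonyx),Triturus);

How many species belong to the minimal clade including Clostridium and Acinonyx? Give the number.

15

The MRCA of Clostridium and Acinonyx is the node subtending ((((Clostridium,Peromyscus),(Callithrix,Salmonella)),Bombus),(Salamandra,(((Felis,Corylus,Castanea),Cuon),(Streptococcus,Tsuga),(Culex,Apis))),Acinonyx).
That clade contains 15 terminal taxa: Acinonyx, Apis, Bombus, Callithrix, Castanea, Clostridium, Corylus, Culex, Cuon, Felis, Peromyscus, Salamandra, Salmonella, Streptococcus, Tsuga.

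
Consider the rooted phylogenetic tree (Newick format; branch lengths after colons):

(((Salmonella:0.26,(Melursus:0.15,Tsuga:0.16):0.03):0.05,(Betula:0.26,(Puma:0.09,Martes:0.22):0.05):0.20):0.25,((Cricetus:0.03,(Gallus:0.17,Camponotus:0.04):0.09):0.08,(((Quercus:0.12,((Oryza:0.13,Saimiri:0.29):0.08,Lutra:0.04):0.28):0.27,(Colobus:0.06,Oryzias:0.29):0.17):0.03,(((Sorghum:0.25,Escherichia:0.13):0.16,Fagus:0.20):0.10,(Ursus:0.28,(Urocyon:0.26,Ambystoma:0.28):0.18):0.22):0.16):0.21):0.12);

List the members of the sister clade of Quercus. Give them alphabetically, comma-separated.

Quercus attaches to the tree at the node subtending (Quercus,((Oryza,Saimiri),Lutra)).
The other lineage descending from that same node — the sister group — is ((Oryza,Saimiri),Lutra); its 3 tips in alphabetical order are the answer.

Lutra, Oryza, Saimiri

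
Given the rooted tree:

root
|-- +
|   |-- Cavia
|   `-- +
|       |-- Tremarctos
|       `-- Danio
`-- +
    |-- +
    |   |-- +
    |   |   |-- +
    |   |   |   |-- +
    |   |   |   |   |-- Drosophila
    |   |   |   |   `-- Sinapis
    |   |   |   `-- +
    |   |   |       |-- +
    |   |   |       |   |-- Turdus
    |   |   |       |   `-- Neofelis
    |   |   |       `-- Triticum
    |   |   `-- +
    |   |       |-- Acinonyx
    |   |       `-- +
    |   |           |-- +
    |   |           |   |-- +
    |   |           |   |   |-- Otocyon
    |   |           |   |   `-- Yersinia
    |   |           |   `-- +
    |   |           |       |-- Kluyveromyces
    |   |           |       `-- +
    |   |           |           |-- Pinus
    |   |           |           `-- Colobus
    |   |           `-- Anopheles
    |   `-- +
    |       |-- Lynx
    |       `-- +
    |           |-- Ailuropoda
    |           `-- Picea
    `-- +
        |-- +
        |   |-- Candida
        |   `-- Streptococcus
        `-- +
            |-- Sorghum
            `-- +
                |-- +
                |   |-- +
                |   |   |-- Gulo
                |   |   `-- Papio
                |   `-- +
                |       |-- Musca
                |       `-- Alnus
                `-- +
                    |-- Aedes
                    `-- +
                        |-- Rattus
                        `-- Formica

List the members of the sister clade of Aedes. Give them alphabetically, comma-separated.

Aedes attaches to the tree at the node subtending (Aedes,(Rattus,Formica)).
The other lineage descending from that same node — the sister group — is (Rattus,Formica); its 2 tips in alphabetical order are the answer.

Formica, Rattus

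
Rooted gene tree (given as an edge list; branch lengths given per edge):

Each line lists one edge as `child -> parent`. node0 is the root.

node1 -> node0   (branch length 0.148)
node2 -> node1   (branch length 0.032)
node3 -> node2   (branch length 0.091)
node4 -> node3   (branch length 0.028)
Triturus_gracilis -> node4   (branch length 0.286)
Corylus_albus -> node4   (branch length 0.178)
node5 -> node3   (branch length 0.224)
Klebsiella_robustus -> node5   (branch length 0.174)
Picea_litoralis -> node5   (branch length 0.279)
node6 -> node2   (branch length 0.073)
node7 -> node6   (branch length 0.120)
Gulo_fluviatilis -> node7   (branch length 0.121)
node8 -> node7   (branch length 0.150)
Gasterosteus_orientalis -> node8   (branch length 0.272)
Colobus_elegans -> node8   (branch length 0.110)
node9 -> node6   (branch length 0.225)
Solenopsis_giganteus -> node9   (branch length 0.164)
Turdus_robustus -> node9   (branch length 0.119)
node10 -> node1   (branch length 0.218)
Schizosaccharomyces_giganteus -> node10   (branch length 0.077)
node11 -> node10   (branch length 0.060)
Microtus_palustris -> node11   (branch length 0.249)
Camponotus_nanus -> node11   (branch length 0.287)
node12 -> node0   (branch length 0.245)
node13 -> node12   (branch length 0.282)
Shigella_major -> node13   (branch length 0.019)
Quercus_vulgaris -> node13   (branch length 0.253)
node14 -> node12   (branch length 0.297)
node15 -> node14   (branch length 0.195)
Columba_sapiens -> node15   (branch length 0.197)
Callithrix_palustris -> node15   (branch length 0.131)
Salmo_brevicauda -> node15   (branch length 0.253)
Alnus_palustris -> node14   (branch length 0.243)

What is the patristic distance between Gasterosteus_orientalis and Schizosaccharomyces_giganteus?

0.942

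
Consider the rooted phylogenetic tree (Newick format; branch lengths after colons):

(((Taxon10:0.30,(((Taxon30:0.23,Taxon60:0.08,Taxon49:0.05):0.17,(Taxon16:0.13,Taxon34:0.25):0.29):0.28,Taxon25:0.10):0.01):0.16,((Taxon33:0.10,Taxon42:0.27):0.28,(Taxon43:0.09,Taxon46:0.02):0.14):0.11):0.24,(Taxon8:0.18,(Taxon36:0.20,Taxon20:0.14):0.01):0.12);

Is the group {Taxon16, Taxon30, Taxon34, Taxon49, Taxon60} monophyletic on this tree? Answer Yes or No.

The most recent common ancestor of these taxa subtends ((Taxon30,Taxon60,Taxon49),(Taxon16,Taxon34)).
That clade has exactly 5 tips — every listed taxon and nothing else — so the group is monophyletic.

Yes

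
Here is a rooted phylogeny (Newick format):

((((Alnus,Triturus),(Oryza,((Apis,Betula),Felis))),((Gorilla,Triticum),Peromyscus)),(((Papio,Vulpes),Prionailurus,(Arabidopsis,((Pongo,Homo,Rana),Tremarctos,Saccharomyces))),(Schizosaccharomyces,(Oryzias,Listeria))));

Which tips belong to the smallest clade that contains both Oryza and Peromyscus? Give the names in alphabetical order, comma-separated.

Alnus, Apis, Betula, Felis, Gorilla, Oryza, Peromyscus, Triticum, Triturus

Tracing Oryza: it sits inside (Oryza,((Apis,Betula),Felis)).
Tracing Peromyscus: it sits inside ((Gorilla,Triticum),Peromyscus).
The smallest clade enclosing both is (((Alnus,Triturus),(Oryza,((Apis,Betula),Felis))),((Gorilla,Triticum),Peromyscus)); the answer is its 9 terminal taxa in alphabetical order.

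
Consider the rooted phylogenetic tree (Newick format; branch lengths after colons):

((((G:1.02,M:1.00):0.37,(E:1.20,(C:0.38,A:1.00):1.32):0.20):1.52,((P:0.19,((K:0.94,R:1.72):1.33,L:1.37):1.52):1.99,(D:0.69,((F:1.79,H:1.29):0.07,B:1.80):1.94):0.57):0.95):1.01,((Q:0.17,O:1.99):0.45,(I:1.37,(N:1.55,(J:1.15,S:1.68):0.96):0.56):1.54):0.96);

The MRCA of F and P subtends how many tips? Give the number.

The MRCA of F and P is the node subtending ((P,((K,R),L)),(D,((F,H),B))).
That clade contains 8 terminal taxa: B, D, F, H, K, L, P, R.

8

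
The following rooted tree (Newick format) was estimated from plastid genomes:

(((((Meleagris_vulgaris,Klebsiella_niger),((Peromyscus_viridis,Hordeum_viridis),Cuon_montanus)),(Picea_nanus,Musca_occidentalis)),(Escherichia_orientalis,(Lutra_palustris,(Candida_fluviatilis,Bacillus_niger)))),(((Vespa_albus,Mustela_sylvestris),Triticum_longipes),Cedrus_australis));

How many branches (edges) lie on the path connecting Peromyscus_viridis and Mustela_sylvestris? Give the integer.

The MRCA of Peromyscus_viridis and Mustela_sylvestris is the root of the tree.
From Peromyscus_viridis up to that node: 6 branches. From Mustela_sylvestris up to the same node: 4 branches. Total: 6 + 4 = 10.

10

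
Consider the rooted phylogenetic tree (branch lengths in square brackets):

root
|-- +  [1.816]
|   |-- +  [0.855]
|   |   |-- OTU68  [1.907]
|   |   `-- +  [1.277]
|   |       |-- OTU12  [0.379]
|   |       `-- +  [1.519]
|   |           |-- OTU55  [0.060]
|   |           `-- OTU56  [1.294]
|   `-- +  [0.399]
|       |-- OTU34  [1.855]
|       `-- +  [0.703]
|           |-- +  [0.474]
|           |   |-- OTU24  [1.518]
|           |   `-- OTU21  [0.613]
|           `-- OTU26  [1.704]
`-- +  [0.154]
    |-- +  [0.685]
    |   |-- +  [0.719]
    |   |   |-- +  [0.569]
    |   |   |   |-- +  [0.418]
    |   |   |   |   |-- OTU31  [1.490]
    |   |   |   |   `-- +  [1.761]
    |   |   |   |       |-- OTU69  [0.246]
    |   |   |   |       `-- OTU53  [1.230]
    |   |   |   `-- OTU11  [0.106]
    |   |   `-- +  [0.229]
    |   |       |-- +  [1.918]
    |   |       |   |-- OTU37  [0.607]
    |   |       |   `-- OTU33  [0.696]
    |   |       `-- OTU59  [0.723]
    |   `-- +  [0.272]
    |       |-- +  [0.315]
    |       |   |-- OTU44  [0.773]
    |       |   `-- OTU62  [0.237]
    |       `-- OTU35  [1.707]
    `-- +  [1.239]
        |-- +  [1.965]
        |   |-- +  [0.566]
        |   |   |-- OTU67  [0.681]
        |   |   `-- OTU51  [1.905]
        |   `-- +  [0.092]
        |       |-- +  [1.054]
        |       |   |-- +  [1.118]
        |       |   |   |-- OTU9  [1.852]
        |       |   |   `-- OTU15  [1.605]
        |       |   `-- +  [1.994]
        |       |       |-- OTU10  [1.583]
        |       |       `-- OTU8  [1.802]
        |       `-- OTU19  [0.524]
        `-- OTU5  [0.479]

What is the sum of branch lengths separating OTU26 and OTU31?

8.657

The path runs OTU26 → … → MRCA → … → OTU31; the MRCA is the root of the tree.
Branch lengths along that path: 1.704 + 0.703 + 0.399 + 1.816 + 0.154 + 0.685 + 0.719 + 0.569 + 0.418 + 1.490 = 8.657.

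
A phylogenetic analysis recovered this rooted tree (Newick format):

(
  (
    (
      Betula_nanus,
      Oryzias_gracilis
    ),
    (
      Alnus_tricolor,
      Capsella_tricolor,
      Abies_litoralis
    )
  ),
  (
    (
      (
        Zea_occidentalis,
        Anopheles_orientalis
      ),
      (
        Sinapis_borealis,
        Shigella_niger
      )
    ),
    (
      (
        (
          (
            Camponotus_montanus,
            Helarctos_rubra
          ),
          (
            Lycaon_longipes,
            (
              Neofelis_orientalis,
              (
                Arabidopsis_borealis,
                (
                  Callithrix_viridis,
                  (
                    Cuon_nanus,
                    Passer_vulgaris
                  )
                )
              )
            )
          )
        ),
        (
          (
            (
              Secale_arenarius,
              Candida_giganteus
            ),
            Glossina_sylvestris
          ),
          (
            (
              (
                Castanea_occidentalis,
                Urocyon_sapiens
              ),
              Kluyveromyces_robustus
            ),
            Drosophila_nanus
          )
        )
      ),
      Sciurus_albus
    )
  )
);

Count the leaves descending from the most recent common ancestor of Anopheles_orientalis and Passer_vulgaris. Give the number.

The MRCA of Anopheles_orientalis and Passer_vulgaris is the node subtending (((Zea_occidentalis,Anopheles_orientalis),(Sinapis_borealis,Shigella_niger)),((((Camponotus_montanus,Helarctos_rubra),(Lycaon_longipes,(Neofelis_orientalis,(Arabidopsis_borealis,(Callithrix_viridis,(Cuon_nanus,Passer_vulgaris)))))),(((Secale_arenarius,Candida_giganteus),Glossina_sylvestris),(((Castanea_occidentalis,Urocyon_sapiens),Kluyveromyces_robustus),Drosophila_nanus))),Sciurus_albus)).
That clade contains 20 terminal taxa: Anopheles_orientalis, Arabidopsis_borealis, Callithrix_viridis, Camponotus_montanus, Candida_giganteus, Castanea_occidentalis, Cuon_nanus, Drosophila_nanus, Glossina_sylvestris, Helarctos_rubra, Kluyveromyces_robustus, Lycaon_longipes, Neofelis_orientalis, Passer_vulgaris, Sciurus_albus, Secale_arenarius, Shigella_niger, Sinapis_borealis, Urocyon_sapiens, Zea_occidentalis.

20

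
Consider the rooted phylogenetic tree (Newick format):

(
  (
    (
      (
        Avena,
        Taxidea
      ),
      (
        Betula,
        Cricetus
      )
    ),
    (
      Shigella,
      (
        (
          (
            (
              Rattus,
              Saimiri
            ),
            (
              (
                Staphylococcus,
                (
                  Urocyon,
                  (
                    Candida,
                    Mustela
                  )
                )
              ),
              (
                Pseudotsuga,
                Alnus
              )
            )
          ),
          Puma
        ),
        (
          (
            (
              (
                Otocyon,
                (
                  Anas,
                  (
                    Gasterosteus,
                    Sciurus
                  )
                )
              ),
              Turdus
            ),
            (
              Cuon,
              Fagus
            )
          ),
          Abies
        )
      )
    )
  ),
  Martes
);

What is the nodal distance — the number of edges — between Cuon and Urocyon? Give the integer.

10

The MRCA of Cuon and Urocyon is the node subtending ((((Rattus,Saimiri),((Staphylococcus,(Urocyon,(Candida,Mustela))),(Pseudotsuga,Alnus))),Puma),((((Otocyon,(Anas,(Gasterosteus,Sciurus))),Turdus),(Cuon,Fagus)),Abies)).
From Cuon up to that node: 4 branches. From Urocyon up to the same node: 6 branches. Total: 4 + 6 = 10.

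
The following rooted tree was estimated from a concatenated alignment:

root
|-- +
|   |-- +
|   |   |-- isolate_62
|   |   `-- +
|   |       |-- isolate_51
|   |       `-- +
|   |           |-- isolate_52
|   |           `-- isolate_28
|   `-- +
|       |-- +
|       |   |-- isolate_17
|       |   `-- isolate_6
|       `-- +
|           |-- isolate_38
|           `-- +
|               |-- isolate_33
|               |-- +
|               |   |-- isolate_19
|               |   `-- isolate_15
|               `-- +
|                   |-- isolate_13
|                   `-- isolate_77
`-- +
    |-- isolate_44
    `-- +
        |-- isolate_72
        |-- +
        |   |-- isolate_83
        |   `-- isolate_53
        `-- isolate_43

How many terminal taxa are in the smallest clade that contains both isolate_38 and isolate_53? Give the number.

17

The MRCA of isolate_38 and isolate_53 is the root, so the clade is the entire tree.
That clade contains 17 terminal taxa: isolate_13, isolate_15, isolate_17, isolate_19, isolate_28, isolate_33, isolate_38, isolate_43, isolate_44, isolate_51, isolate_52, isolate_53, isolate_6, isolate_62, isolate_72, isolate_77, isolate_83.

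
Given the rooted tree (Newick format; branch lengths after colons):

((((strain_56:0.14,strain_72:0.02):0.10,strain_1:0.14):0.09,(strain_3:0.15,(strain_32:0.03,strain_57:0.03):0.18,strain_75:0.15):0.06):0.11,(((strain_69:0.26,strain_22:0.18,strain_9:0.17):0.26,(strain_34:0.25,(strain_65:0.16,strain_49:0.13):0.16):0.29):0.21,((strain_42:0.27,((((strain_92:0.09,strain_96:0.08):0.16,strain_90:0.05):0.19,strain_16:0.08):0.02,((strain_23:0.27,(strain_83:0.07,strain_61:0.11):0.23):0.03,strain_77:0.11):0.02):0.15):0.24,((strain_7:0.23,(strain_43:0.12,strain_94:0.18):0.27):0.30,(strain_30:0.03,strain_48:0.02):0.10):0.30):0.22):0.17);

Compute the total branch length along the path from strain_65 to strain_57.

The path runs strain_65 → … → MRCA → … → strain_57; the MRCA is the root of the tree.
Branch lengths along that path: 0.16 + 0.16 + 0.29 + 0.21 + 0.17 + 0.11 + 0.06 + 0.18 + 0.03 = 1.37.

1.37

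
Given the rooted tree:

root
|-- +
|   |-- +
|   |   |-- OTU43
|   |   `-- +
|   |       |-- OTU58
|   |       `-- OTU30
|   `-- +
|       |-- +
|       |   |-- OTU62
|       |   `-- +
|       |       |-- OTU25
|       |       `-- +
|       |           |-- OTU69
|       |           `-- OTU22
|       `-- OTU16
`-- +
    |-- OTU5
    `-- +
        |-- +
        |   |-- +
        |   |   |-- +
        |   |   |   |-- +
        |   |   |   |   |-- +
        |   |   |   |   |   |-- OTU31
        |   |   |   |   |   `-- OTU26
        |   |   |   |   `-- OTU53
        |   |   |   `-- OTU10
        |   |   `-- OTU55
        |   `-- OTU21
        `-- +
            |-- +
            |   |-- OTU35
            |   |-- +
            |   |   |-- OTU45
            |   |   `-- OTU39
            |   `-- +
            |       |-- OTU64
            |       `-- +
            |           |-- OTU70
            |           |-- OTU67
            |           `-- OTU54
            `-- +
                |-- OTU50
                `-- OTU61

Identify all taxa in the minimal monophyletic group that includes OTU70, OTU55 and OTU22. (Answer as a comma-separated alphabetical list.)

OTU10, OTU16, OTU21, OTU22, OTU25, OTU26, OTU30, OTU31, OTU35, OTU39, OTU43, OTU45, OTU5, OTU50, OTU53, OTU54, OTU55, OTU58, OTU61, OTU62, OTU64, OTU67, OTU69, OTU70

Tracing OTU70: it sits inside (OTU70,OTU67,OTU54).
Tracing OTU55: it sits inside ((((OTU31,OTU26),OTU53),OTU10),OTU55).
Tracing OTU22: it sits inside (OTU69,OTU22).
The smallest clade enclosing all 3 is the whole tree (their MRCA is the root), so the answer is all 24 tips in alphabetical order.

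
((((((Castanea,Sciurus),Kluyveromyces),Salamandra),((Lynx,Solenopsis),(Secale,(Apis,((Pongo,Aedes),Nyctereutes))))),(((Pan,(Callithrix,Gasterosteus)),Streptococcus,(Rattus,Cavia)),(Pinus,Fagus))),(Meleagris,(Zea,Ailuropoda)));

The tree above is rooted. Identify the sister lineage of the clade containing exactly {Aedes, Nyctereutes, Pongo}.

Apis

The clade containing exactly {Aedes, Nyctereutes, Pongo} attaches to the tree at the node subtending (Apis,((Pongo,Aedes),Nyctereutes)).
The other lineage descending from that same node — the sister group — is the single tip Apis.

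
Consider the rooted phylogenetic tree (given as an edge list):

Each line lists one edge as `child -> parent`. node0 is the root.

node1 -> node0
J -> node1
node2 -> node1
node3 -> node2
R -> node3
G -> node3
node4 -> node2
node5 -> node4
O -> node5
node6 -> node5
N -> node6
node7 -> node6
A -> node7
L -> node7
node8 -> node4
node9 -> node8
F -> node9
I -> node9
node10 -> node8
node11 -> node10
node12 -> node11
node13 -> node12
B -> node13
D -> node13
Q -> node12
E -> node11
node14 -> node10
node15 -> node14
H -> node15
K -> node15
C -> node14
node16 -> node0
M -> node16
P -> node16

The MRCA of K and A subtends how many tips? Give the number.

13

The MRCA of K and A is the node subtending ((O,(N,(A,L))),((F,I),((((B,D),Q),E),((H,K),C)))).
That clade contains 13 terminal taxa: A, B, C, D, E, F, H, I, K, L, N, O, Q.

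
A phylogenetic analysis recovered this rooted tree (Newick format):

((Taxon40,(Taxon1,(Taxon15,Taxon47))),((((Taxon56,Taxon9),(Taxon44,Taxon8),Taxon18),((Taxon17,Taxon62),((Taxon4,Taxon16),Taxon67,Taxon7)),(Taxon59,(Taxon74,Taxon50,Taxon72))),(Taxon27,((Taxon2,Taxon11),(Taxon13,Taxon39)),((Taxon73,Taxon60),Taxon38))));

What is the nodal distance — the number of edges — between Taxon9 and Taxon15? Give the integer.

9

The MRCA of Taxon9 and Taxon15 is the root of the tree.
From Taxon9 up to that node: 5 branches. From Taxon15 up to the same node: 4 branches. Total: 5 + 4 = 9.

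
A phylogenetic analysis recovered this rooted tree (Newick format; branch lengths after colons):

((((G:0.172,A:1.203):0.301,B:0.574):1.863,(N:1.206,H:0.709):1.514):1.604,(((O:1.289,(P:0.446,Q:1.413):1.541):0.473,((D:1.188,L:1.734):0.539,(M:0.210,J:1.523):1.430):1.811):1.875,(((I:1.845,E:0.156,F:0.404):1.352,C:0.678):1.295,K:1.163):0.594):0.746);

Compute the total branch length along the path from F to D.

9.058

The path runs F → … → MRCA → … → D; the MRCA is the node subtending (((O,(P,Q)),((D,L),(M,J))),(((I,E,F),C),K)).
Branch lengths along that path: 0.404 + 1.352 + 1.295 + 0.594 + 1.875 + 1.811 + 0.539 + 1.188 = 9.058.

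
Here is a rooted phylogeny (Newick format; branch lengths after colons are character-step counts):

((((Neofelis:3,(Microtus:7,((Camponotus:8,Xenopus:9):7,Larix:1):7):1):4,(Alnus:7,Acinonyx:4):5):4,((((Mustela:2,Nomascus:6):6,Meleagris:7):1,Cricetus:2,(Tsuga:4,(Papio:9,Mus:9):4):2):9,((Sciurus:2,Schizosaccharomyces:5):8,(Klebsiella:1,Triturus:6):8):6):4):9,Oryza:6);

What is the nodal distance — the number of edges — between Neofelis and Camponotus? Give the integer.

The MRCA of Neofelis and Camponotus is the node subtending (Neofelis,(Microtus,((Camponotus,Xenopus),Larix))).
From Neofelis up to that node: 1 branch. From Camponotus up to the same node: 4 branches. Total: 1 + 4 = 5.

5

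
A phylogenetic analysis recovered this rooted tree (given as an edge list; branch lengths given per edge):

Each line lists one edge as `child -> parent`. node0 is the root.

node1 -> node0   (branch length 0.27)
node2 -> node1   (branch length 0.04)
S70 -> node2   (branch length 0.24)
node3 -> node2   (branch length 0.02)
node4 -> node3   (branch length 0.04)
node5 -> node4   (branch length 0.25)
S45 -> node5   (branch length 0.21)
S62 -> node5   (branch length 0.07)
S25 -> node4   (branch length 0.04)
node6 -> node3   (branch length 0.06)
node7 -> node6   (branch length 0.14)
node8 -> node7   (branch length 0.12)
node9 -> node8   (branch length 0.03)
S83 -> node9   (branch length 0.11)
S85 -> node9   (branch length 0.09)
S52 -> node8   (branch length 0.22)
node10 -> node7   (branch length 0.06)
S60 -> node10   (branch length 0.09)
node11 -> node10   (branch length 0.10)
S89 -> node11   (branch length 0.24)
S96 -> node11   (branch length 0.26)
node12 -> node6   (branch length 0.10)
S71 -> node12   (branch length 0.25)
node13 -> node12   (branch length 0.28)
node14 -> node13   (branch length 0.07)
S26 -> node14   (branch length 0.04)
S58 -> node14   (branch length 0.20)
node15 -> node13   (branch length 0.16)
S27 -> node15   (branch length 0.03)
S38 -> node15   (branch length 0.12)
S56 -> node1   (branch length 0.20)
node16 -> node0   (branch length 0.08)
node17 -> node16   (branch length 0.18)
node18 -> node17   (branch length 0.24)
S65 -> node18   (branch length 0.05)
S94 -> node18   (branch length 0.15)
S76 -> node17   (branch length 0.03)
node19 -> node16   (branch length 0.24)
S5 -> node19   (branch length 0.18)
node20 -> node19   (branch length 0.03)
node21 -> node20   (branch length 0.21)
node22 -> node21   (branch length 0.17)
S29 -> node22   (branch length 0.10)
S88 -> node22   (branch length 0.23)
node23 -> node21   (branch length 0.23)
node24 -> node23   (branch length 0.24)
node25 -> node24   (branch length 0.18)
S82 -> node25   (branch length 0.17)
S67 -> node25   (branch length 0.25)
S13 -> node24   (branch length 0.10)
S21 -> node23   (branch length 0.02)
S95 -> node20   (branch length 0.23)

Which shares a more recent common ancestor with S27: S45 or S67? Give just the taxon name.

S45

The MRCA of S27 and S45 subtends (((S45,S62),S25),((((S83,S85),S52),(S60,(S89,S96))),(S71,((S26,S58),(S27,S38))))) (14 taxa).
The MRCA of S27 and S67 is the root, subtending the entire tree (27 taxa).
The first is nested inside the second, so S27 shares a more recent common ancestor with S45.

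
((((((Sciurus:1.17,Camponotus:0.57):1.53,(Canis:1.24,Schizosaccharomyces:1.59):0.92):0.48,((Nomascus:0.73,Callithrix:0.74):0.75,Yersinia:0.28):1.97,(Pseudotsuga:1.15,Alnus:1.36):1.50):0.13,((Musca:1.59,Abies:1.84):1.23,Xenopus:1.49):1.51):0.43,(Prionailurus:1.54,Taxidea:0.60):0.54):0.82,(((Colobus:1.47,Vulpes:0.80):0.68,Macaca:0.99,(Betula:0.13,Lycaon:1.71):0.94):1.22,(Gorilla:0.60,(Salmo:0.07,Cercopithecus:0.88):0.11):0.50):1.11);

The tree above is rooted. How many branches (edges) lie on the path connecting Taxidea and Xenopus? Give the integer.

The MRCA of Taxidea and Xenopus is the node subtending (((((Sciurus,Camponotus),(Canis,Schizosaccharomyces)),((Nomascus,Callithrix),Yersinia),(Pseudotsuga,Alnus)),((Musca,Abies),Xenopus)),(Prionailurus,Taxidea)).
From Taxidea up to that node: 2 branches. From Xenopus up to the same node: 3 branches. Total: 2 + 3 = 5.

5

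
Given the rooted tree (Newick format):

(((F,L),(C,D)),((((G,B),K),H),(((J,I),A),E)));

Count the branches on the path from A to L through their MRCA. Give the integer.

7

The MRCA of A and L is the root of the tree.
From A up to that node: 4 branches. From L up to the same node: 3 branches. Total: 4 + 3 = 7.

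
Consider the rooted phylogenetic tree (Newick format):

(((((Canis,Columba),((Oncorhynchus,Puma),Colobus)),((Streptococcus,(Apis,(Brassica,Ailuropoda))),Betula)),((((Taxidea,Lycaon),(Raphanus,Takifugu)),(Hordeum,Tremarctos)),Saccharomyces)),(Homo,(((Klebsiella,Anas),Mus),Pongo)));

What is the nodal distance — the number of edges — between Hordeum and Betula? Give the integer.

7

The MRCA of Hordeum and Betula is the node subtending ((((Canis,Columba),((Oncorhynchus,Puma),Colobus)),((Streptococcus,(Apis,(Brassica,Ailuropoda))),Betula)),((((Taxidea,Lycaon),(Raphanus,Takifugu)),(Hordeum,Tremarctos)),Saccharomyces)).
From Hordeum up to that node: 4 branches. From Betula up to the same node: 3 branches. Total: 4 + 3 = 7.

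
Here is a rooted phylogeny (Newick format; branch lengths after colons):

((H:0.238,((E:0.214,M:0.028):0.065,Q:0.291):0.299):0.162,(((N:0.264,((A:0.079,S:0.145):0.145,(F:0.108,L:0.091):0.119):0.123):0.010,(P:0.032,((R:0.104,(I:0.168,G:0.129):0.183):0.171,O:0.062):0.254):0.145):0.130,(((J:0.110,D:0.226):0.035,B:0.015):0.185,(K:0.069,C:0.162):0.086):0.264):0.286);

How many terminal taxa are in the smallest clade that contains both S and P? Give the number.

The MRCA of S and P is the node subtending ((N,((A,S),(F,L))),(P,((R,(I,G)),O))).
That clade contains 10 terminal taxa: A, F, G, I, L, N, O, P, R, S.

10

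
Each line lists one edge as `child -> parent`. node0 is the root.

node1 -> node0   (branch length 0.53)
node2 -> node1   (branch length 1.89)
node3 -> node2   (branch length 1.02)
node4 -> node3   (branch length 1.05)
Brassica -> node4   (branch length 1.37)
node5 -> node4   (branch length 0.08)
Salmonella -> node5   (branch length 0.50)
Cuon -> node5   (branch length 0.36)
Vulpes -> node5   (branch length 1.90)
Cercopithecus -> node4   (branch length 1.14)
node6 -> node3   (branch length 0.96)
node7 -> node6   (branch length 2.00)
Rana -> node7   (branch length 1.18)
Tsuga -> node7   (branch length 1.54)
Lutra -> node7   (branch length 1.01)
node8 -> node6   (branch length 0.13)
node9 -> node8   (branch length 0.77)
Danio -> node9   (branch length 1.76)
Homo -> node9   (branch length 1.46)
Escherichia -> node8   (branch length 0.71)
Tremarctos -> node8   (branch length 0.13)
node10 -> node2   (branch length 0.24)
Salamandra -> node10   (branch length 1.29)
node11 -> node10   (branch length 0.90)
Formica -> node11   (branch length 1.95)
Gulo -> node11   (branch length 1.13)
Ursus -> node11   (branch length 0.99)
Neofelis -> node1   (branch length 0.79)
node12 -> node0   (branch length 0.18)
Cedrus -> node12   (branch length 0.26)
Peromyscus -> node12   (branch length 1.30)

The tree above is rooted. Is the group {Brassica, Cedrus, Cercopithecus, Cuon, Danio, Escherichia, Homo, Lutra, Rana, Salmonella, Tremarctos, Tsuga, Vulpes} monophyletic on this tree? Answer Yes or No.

No

The MRCA of the listed taxa is the root, so the smallest clade containing them is the whole tree.
That clade also contains Formica, Gulo, Neofelis, Peromyscus, Salamandra, Ursus, which are not in the proposed group, so the group is not monophyletic.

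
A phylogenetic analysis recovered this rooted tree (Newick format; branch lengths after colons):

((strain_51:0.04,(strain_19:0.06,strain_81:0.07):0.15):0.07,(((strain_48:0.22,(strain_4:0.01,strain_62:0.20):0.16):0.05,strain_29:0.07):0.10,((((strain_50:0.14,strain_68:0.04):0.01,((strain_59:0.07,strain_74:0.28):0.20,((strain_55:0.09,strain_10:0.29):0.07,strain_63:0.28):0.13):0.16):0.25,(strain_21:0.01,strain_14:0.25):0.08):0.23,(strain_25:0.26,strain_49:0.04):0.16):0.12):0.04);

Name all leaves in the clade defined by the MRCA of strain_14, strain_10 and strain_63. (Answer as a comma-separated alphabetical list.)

strain_10, strain_14, strain_21, strain_50, strain_55, strain_59, strain_63, strain_68, strain_74

Tracing strain_14: it sits inside (strain_21,strain_14).
Tracing strain_10: it sits inside (strain_55,strain_10).
Tracing strain_63: it sits inside ((strain_55,strain_10),strain_63).
The smallest clade enclosing all 3 is (((strain_50,strain_68),((strain_59,strain_74),((strain_55,strain_10),strain_63))),(strain_21,strain_14)); the answer is its 9 terminal taxa in alphabetical order.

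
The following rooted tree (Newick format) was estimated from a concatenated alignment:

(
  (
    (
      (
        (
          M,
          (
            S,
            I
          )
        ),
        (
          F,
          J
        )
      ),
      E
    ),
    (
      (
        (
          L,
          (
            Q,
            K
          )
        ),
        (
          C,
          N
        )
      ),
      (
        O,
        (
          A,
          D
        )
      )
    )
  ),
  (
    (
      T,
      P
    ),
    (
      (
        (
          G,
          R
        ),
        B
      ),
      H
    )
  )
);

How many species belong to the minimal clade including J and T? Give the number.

20

The MRCA of J and T is the root, so the clade is the entire tree.
That clade contains 20 terminal taxa: A, B, C, D, E, F, G, H, I, J, K, L, M, N, O, P, Q, R, S, T.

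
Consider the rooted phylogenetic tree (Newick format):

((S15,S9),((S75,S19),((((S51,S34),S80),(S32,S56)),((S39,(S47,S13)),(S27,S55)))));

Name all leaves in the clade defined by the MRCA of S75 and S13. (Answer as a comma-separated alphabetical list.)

S13, S19, S27, S32, S34, S39, S47, S51, S55, S56, S75, S80

Tracing S75: it sits inside (S75,S19).
Tracing S13: it sits inside (S47,S13).
The smallest clade enclosing both is ((S75,S19),((((S51,S34),S80),(S32,S56)),((S39,(S47,S13)),(S27,S55)))); the answer is its 12 terminal taxa in alphabetical order.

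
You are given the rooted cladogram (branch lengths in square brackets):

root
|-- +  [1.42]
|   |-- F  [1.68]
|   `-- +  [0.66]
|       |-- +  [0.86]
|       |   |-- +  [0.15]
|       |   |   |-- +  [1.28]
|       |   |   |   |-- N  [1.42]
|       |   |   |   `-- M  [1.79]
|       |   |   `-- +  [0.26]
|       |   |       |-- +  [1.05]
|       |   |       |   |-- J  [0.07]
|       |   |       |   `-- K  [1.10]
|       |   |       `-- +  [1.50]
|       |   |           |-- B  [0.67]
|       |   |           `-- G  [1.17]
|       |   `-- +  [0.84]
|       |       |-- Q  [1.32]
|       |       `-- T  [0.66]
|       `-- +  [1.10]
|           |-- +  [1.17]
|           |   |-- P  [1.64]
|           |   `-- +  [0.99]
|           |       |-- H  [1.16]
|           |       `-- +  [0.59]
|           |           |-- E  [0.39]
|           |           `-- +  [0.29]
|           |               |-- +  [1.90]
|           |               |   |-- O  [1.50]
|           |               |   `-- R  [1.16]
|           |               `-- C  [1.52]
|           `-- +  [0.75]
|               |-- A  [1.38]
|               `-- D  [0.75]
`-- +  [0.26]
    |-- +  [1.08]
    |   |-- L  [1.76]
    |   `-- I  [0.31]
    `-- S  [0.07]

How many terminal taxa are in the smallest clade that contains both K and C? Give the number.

16

The MRCA of K and C is the node subtending ((((N,M),((J,K),(B,G))),(Q,T)),((P,(H,(E,((O,R),C)))),(A,D))).
That clade contains 16 terminal taxa: A, B, C, D, E, G, H, J, K, M, N, O, P, Q, R, T.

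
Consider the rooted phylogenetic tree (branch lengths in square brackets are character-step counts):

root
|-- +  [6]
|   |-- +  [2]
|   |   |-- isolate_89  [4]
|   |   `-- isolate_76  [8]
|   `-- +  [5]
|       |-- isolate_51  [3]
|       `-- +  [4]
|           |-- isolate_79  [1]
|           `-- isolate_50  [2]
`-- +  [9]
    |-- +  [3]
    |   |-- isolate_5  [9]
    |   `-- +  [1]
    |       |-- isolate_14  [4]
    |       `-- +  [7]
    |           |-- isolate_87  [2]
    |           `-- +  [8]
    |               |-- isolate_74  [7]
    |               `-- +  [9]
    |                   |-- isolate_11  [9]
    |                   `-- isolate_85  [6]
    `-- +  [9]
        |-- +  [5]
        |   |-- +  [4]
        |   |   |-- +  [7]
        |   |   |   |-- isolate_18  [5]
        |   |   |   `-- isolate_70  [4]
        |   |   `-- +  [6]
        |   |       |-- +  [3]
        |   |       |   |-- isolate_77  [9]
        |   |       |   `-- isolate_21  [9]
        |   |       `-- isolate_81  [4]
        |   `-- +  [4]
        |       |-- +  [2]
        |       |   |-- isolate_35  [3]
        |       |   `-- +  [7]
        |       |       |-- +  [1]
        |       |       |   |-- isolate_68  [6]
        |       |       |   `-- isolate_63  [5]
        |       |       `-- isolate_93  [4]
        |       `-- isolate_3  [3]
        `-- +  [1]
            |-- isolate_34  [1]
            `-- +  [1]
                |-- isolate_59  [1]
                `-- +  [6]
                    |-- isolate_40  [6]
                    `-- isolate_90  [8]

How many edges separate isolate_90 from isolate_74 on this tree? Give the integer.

10

The MRCA of isolate_90 and isolate_74 is the node subtending ((isolate_5,(isolate_14,(isolate_87,(isolate_74,(isolate_11,isolate_85))))),((((isolate_18,isolate_70),((isolate_77,isolate_21),isolate_81)),((isolate_35,((isolate_68,isolate_63),isolate_93)),isolate_3)),(isolate_34,(isolate_59,(isolate_40,isolate_90))))).
From isolate_90 up to that node: 5 branches. From isolate_74 up to the same node: 5 branches. Total: 5 + 5 = 10.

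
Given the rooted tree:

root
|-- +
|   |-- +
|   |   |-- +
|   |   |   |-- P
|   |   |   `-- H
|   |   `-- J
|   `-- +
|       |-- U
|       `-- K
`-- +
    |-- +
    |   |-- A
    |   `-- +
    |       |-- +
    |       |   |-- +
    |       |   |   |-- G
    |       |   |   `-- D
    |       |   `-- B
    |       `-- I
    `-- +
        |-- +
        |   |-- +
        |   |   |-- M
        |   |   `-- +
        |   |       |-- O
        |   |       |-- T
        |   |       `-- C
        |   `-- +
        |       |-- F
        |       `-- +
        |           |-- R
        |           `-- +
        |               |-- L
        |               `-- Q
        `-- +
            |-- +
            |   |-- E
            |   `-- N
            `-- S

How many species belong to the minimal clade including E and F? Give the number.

11

The MRCA of E and F is the node subtending (((M,(O,T,C)),(F,(R,(L,Q)))),((E,N),S)).
That clade contains 11 terminal taxa: C, E, F, L, M, N, O, Q, R, S, T.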